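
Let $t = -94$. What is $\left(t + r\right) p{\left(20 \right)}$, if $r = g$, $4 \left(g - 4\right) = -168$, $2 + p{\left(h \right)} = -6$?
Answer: $1056$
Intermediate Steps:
$p{\left(h \right)} = -8$ ($p{\left(h \right)} = -2 - 6 = -8$)
$g = -38$ ($g = 4 + \frac{1}{4} \left(-168\right) = 4 - 42 = -38$)
$r = -38$
$\left(t + r\right) p{\left(20 \right)} = \left(-94 - 38\right) \left(-8\right) = \left(-132\right) \left(-8\right) = 1056$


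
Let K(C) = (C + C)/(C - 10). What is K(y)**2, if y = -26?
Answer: 169/81 ≈ 2.0864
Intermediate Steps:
K(C) = 2*C/(-10 + C) (K(C) = (2*C)/(-10 + C) = 2*C/(-10 + C))
K(y)**2 = (2*(-26)/(-10 - 26))**2 = (2*(-26)/(-36))**2 = (2*(-26)*(-1/36))**2 = (13/9)**2 = 169/81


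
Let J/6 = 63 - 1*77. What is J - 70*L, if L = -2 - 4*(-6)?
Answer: -1624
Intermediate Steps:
L = 22 (L = -2 + 24 = 22)
J = -84 (J = 6*(63 - 1*77) = 6*(63 - 77) = 6*(-14) = -84)
J - 70*L = -84 - 70*22 = -84 - 1540 = -1624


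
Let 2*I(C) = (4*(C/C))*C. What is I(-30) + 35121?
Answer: 35061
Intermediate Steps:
I(C) = 2*C (I(C) = ((4*(C/C))*C)/2 = ((4*1)*C)/2 = (4*C)/2 = 2*C)
I(-30) + 35121 = 2*(-30) + 35121 = -60 + 35121 = 35061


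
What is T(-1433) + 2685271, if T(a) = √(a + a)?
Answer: 2685271 + I*√2866 ≈ 2.6853e+6 + 53.535*I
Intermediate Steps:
T(a) = √2*√a (T(a) = √(2*a) = √2*√a)
T(-1433) + 2685271 = √2*√(-1433) + 2685271 = √2*(I*√1433) + 2685271 = I*√2866 + 2685271 = 2685271 + I*√2866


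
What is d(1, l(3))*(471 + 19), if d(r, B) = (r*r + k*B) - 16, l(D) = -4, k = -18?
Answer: 27930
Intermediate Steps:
d(r, B) = -16 + r² - 18*B (d(r, B) = (r*r - 18*B) - 16 = (r² - 18*B) - 16 = -16 + r² - 18*B)
d(1, l(3))*(471 + 19) = (-16 + 1² - 18*(-4))*(471 + 19) = (-16 + 1 + 72)*490 = 57*490 = 27930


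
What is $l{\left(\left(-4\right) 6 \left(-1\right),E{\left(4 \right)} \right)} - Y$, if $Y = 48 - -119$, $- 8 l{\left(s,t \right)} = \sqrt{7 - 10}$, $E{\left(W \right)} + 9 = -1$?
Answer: $-167 - \frac{i \sqrt{3}}{8} \approx -167.0 - 0.21651 i$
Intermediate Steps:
$E{\left(W \right)} = -10$ ($E{\left(W \right)} = -9 - 1 = -10$)
$l{\left(s,t \right)} = - \frac{i \sqrt{3}}{8}$ ($l{\left(s,t \right)} = - \frac{\sqrt{7 - 10}}{8} = - \frac{\sqrt{-3}}{8} = - \frac{i \sqrt{3}}{8}$)
$Y = 167$ ($Y = 48 + 119 = 167$)
$l{\left(\left(-4\right) 6 \left(-1\right),E{\left(4 \right)} \right)} - Y = - \frac{i \sqrt{3}}{8} - 167 = -167 - \frac{i \sqrt{3}}{8}$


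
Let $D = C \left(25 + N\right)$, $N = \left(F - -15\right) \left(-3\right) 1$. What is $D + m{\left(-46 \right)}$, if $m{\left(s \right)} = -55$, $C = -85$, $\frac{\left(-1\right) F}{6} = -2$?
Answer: $4705$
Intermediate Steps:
$F = 12$ ($F = \left(-6\right) \left(-2\right) = 12$)
$N = -81$ ($N = \left(12 - -15\right) \left(-3\right) 1 = \left(12 + 15\right) \left(-3\right) 1 = 27 \left(-3\right) 1 = \left(-81\right) 1 = -81$)
$D = 4760$ ($D = - 85 \left(25 - 81\right) = \left(-85\right) \left(-56\right) = 4760$)
$D + m{\left(-46 \right)} = 4760 - 55 = 4705$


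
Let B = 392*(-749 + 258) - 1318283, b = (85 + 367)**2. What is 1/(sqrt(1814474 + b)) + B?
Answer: -1510755 + sqrt(2018778)/2018778 ≈ -1.5108e+6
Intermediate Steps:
b = 204304 (b = 452**2 = 204304)
B = -1510755 (B = 392*(-491) - 1318283 = -192472 - 1318283 = -1510755)
1/(sqrt(1814474 + b)) + B = 1/(sqrt(1814474 + 204304)) - 1510755 = 1/(sqrt(2018778)) - 1510755 = sqrt(2018778)/2018778 - 1510755 = -1510755 + sqrt(2018778)/2018778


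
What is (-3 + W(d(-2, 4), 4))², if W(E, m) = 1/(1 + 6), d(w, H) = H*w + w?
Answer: 400/49 ≈ 8.1633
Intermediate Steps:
d(w, H) = w + H*w
W(E, m) = ⅐ (W(E, m) = 1/7 = ⅐)
(-3 + W(d(-2, 4), 4))² = (-3 + ⅐)² = (-20/7)² = 400/49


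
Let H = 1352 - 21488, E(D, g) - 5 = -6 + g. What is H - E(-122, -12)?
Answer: -20123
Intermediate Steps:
E(D, g) = -1 + g (E(D, g) = 5 + (-6 + g) = -1 + g)
H = -20136
H - E(-122, -12) = -20136 - (-1 - 12) = -20136 - 1*(-13) = -20136 + 13 = -20123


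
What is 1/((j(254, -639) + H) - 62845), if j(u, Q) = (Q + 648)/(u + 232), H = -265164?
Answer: -54/17712485 ≈ -3.0487e-6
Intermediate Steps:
j(u, Q) = (648 + Q)/(232 + u)
1/((j(254, -639) + H) - 62845) = 1/(((648 - 639)/(232 + 254) - 265164) - 62845) = 1/((9/486 - 265164) - 62845) = 1/(((1/486)*9 - 265164) - 62845) = 1/((1/54 - 265164) - 62845) = 1/(-14318855/54 - 62845) = 1/(-17712485/54) = -54/17712485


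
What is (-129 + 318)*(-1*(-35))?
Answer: 6615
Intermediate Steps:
(-129 + 318)*(-1*(-35)) = 189*35 = 6615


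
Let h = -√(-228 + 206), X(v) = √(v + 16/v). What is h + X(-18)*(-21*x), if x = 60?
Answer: I*(-√22 - 420*√170) ≈ -5480.8*I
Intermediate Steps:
h = -I*√22 (h = -√(-22) = -I*√22 ≈ -4.6904*I)
h + X(-18)*(-21*x) = -I*√22 + √(-18 + 16/(-18))*(-21*60) = -I*√22 + √(-18 + 16*(-1/18))*(-1260) = -I*√22 + √(-18 - 8/9)*(-1260) = -I*√22 + √(-170/9)*(-1260) = -I*√22 + (I*√170/3)*(-1260) = -I*√22 - 420*I*√170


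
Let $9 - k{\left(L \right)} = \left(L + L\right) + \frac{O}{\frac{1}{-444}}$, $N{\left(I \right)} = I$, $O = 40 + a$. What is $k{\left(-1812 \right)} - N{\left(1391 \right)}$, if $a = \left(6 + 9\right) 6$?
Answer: $59962$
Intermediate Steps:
$a = 90$ ($a = 15 \cdot 6 = 90$)
$O = 130$ ($O = 40 + 90 = 130$)
$k{\left(L \right)} = 57729 - 2 L$ ($k{\left(L \right)} = 9 - \left(\left(L + L\right) + \frac{130}{\frac{1}{-444}}\right) = 9 - \left(2 L + \frac{130}{- \frac{1}{444}}\right) = 9 - \left(2 L + 130 \left(-444\right)\right) = 9 - \left(2 L - 57720\right) = 9 - \left(-57720 + 2 L\right) = 57729 - 2 L$)
$k{\left(-1812 \right)} - N{\left(1391 \right)} = \left(57729 - -3624\right) - 1391 = \left(57729 + 3624\right) - 1391 = 61353 - 1391 = 59962$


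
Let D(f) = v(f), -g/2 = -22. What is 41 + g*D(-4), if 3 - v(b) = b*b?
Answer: -531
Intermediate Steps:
g = 44 (g = -2*(-22) = 44)
v(b) = 3 - b² (v(b) = 3 - b*b = 3 - b²)
D(f) = 3 - f²
41 + g*D(-4) = 41 + 44*(3 - 1*(-4)²) = 41 + 44*(3 - 1*16) = 41 + 44*(3 - 16) = 41 + 44*(-13) = 41 - 572 = -531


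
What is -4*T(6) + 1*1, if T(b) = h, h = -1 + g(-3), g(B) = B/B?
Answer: 1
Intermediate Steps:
g(B) = 1
h = 0 (h = -1 + 1 = 0)
T(b) = 0
-4*T(6) + 1*1 = -4*0 + 1*1 = 0 + 1 = 1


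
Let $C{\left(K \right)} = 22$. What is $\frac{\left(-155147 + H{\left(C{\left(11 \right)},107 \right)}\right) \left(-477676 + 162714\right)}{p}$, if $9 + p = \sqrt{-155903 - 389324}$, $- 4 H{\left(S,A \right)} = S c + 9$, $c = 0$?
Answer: $- \frac{879590125413}{1090616} - \frac{97732236157 i \sqrt{545227}}{1090616} \approx -8.0651 \cdot 10^{5} - 6.6169 \cdot 10^{7} i$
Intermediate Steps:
$H{\left(S,A \right)} = - \frac{9}{4}$ ($H{\left(S,A \right)} = - \frac{S 0 + 9}{4} = - \frac{0 + 9}{4} = \left(- \frac{1}{4}\right) 9 = - \frac{9}{4}$)
$p = -9 + i \sqrt{545227}$ ($p = -9 + \sqrt{-155903 - 389324} = -9 + \sqrt{-545227} = -9 + i \sqrt{545227} \approx -9.0 + 738.39 i$)
$\frac{\left(-155147 + H{\left(C{\left(11 \right)},107 \right)}\right) \left(-477676 + 162714\right)}{p} = \frac{\left(-155147 - \frac{9}{4}\right) \left(-477676 + 162714\right)}{-9 + i \sqrt{545227}} = \frac{\left(- \frac{620597}{4}\right) \left(-314962\right)}{-9 + i \sqrt{545227}} = \frac{97732236157}{2 \left(-9 + i \sqrt{545227}\right)}$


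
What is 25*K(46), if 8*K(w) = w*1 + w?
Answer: 575/2 ≈ 287.50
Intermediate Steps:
K(w) = w/4 (K(w) = (w*1 + w)/8 = (w + w)/8 = (2*w)/8 = w/4)
25*K(46) = 25*((¼)*46) = 25*(23/2) = 575/2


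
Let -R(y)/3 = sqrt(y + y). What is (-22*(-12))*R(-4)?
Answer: -1584*I*sqrt(2) ≈ -2240.1*I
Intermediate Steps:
R(y) = -3*sqrt(2)*sqrt(y) (R(y) = -3*sqrt(y + y) = -3*sqrt(2)*sqrt(y))
(-22*(-12))*R(-4) = (-22*(-12))*(-3*sqrt(2)*sqrt(-4)) = 264*(-3*sqrt(2)*2*I) = 264*(-6*I*sqrt(2)) = -1584*I*sqrt(2)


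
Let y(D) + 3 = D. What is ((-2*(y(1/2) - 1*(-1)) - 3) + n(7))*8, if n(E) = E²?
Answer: 392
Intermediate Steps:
y(D) = -3 + D
((-2*(y(1/2) - 1*(-1)) - 3) + n(7))*8 = ((-2*((-3 + 1/2) - 1*(-1)) - 3) + 7²)*8 = ((-2*((-3 + ½) + 1) - 3) + 49)*8 = ((-2*(-5/2 + 1) - 3) + 49)*8 = ((-2*(-3/2) - 3) + 49)*8 = ((3 - 3) + 49)*8 = (0 + 49)*8 = 49*8 = 392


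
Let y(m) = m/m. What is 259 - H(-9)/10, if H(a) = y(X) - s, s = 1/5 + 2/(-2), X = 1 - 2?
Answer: 12941/50 ≈ 258.82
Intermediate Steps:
X = -1
y(m) = 1
s = -⅘ (s = 1*(⅕) + 2*(-½) = ⅕ - 1 = -⅘ ≈ -0.80000)
H(a) = 9/5 (H(a) = 1 - 1*(-⅘) = 1 + ⅘ = 9/5)
259 - H(-9)/10 = 259 - 9/(5*10) = 259 - 1*9/50 = 259 - 9/50 = 12941/50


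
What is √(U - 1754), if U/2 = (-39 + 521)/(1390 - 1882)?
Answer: I*√26565909/123 ≈ 41.904*I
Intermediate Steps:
U = -241/123 (U = 2*((-39 + 521)/(1390 - 1882)) = 2*(482/(-492)) = 2*(482*(-1/492)) = 2*(-241/246) = -241/123 ≈ -1.9593)
√(U - 1754) = √(-241/123 - 1754) = √(-215983/123) = I*√26565909/123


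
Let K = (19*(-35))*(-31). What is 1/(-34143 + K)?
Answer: -1/13528 ≈ -7.3921e-5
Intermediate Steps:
K = 20615 (K = -665*(-31) = 20615)
1/(-34143 + K) = 1/(-34143 + 20615) = 1/(-13528) = -1/13528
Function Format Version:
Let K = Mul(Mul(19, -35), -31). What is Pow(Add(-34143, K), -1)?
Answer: Rational(-1, 13528) ≈ -7.3921e-5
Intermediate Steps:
K = 20615 (K = Mul(-665, -31) = 20615)
Pow(Add(-34143, K), -1) = Pow(Add(-34143, 20615), -1) = Pow(-13528, -1) = Rational(-1, 13528)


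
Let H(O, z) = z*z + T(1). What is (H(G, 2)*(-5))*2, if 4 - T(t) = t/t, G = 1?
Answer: -70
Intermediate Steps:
T(t) = 3 (T(t) = 4 - t/t = 4 - 1*1 = 4 - 1 = 3)
H(O, z) = 3 + z**2 (H(O, z) = z*z + 3 = z**2 + 3 = 3 + z**2)
(H(G, 2)*(-5))*2 = ((3 + 2**2)*(-5))*2 = ((3 + 4)*(-5))*2 = (7*(-5))*2 = -35*2 = -70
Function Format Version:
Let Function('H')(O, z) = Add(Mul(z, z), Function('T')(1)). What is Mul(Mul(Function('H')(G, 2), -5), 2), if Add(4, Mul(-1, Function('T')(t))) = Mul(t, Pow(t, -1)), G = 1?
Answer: -70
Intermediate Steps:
Function('T')(t) = 3 (Function('T')(t) = Add(4, Mul(-1, Mul(t, Pow(t, -1)))) = Add(4, Mul(-1, 1)) = Add(4, -1) = 3)
Function('H')(O, z) = Add(3, Pow(z, 2)) (Function('H')(O, z) = Add(Mul(z, z), 3) = Add(Pow(z, 2), 3) = Add(3, Pow(z, 2)))
Mul(Mul(Function('H')(G, 2), -5), 2) = Mul(Mul(Add(3, Pow(2, 2)), -5), 2) = Mul(Mul(Add(3, 4), -5), 2) = Mul(Mul(7, -5), 2) = Mul(-35, 2) = -70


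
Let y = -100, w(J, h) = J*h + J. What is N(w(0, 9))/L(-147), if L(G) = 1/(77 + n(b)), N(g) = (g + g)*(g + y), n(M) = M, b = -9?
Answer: 0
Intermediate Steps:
w(J, h) = J + J*h
N(g) = 2*g*(-100 + g) (N(g) = (g + g)*(g - 100) = (2*g)*(-100 + g) = 2*g*(-100 + g))
L(G) = 1/68 (L(G) = 1/(77 - 9) = 1/68)
N(w(0, 9))/L(-147) = (2*(0*(1 + 9))*(-100 + 0*(1 + 9)))/(1/68) = (2*(0*10)*(-100 + 0*10))*68 = (2*0*(-100 + 0))*68 = (2*0*(-100))*68 = 0*68 = 0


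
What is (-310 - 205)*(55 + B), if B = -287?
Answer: 119480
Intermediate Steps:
(-310 - 205)*(55 + B) = (-310 - 205)*(55 - 287) = -515*(-232) = 119480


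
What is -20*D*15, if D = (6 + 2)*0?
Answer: 0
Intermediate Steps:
D = 0 (D = 8*0 = 0)
-20*D*15 = -20*0*15 = 0*15 = 0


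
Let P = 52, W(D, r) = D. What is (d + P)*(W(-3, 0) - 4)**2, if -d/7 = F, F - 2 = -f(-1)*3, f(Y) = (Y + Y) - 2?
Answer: -2254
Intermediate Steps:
f(Y) = -2 + 2*Y (f(Y) = 2*Y - 2 = -2 + 2*Y)
F = 14 (F = 2 - (-2 + 2*(-1))*3 = 2 - (-2 - 2)*3 = 2 - 1*(-4)*3 = 2 + 4*3 = 2 + 12 = 14)
d = -98 (d = -7*14 = -98)
(d + P)*(W(-3, 0) - 4)**2 = (-98 + 52)*(-3 - 4)**2 = -46*(-7)**2 = -46*49 = -2254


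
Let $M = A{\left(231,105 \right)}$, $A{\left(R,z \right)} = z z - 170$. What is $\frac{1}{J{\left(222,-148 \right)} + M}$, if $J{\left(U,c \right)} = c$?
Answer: $\frac{1}{10707} \approx 9.3397 \cdot 10^{-5}$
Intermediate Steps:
$A{\left(R,z \right)} = -170 + z^{2}$ ($A{\left(R,z \right)} = z^{2} - 170 = -170 + z^{2}$)
$M = 10855$ ($M = -170 + 105^{2} = -170 + 11025 = 10855$)
$\frac{1}{J{\left(222,-148 \right)} + M} = \frac{1}{-148 + 10855} = \frac{1}{10707}$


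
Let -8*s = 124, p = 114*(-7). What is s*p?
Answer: 12369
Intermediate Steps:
p = -798
s = -31/2 (s = -⅛*124 = -31/2 ≈ -15.500)
s*p = -31/2*(-798) = 12369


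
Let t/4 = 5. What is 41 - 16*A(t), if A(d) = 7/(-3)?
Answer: 235/3 ≈ 78.333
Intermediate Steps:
t = 20 (t = 4*5 = 20)
A(d) = -7/3 (A(d) = 7*(-1/3) = -7/3)
41 - 16*A(t) = 41 - 16*(-7/3) = 41 + 112/3 = 235/3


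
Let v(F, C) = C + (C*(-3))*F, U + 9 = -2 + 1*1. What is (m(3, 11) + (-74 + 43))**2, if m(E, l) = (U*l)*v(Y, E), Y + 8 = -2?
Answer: 105288121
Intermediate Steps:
Y = -10 (Y = -8 - 2 = -10)
U = -10 (U = -9 + (-2 + 1*1) = -9 + (-2 + 1) = -9 - 1 = -10)
v(F, C) = C - 3*C*F (v(F, C) = C + (-3*C)*F = C - 3*C*F)
m(E, l) = -310*E*l (m(E, l) = (-10*l)*(E*(1 - 3*(-10))) = (-10*l)*(E*(1 + 30)) = (-10*l)*(E*31) = (-10*l)*(31*E) = -310*E*l)
(m(3, 11) + (-74 + 43))**2 = (-310*3*11 + (-74 + 43))**2 = (-10230 - 31)**2 = (-10261)**2 = 105288121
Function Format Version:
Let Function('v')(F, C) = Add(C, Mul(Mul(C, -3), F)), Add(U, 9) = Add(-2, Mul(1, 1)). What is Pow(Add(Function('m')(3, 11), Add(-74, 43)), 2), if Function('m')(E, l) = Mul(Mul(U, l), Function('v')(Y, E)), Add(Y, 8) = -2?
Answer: 105288121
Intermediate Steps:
Y = -10 (Y = Add(-8, -2) = -10)
U = -10 (U = Add(-9, Add(-2, Mul(1, 1))) = Add(-9, Add(-2, 1)) = Add(-9, -1) = -10)
Function('v')(F, C) = Add(C, Mul(-3, C, F)) (Function('v')(F, C) = Add(C, Mul(Mul(-3, C), F)) = Add(C, Mul(-3, C, F)))
Function('m')(E, l) = Mul(-310, E, l) (Function('m')(E, l) = Mul(Mul(-10, l), Mul(E, Add(1, Mul(-3, -10)))) = Mul(Mul(-10, l), Mul(E, Add(1, 30))) = Mul(Mul(-10, l), Mul(E, 31)) = Mul(Mul(-10, l), Mul(31, E)) = Mul(-310, E, l))
Pow(Add(Function('m')(3, 11), Add(-74, 43)), 2) = Pow(Add(Mul(-310, 3, 11), Add(-74, 43)), 2) = Pow(Add(-10230, -31), 2) = Pow(-10261, 2) = 105288121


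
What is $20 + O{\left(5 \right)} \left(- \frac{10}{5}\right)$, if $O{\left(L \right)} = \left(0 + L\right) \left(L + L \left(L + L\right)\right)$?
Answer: $-530$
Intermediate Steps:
$O{\left(L \right)} = L \left(L + 2 L^{2}\right)$ ($O{\left(L \right)} = L \left(L + L 2 L\right) = L \left(L + 2 L^{2}\right)$)
$20 + O{\left(5 \right)} \left(- \frac{10}{5}\right) = 20 + 5^{2} \left(1 + 2 \cdot 5\right) \left(- \frac{10}{5}\right) = 20 + 25 \left(1 + 10\right) \left(\left(-10\right) \frac{1}{5}\right) = 20 + 25 \cdot 11 \left(-2\right) = 20 + 275 \left(-2\right) = 20 - 550 = -530$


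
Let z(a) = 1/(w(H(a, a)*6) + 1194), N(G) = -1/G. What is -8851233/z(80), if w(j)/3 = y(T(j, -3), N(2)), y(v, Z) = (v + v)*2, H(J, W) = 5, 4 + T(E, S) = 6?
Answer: -10780801794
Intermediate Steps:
T(E, S) = 2 (T(E, S) = -4 + 6 = 2)
y(v, Z) = 4*v (y(v, Z) = (2*v)*2 = 4*v)
w(j) = 24 (w(j) = 3*(4*2) = 3*8 = 24)
z(a) = 1/1218 (z(a) = 1/(24 + 1194) = 1/1218)
-8851233/z(80) = -8851233/1/1218 = -8851233*1218 = -10780801794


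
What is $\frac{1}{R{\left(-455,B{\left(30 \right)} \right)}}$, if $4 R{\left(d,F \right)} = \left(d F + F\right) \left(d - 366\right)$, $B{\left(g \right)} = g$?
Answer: $\frac{1}{2795505} \approx 3.5772 \cdot 10^{-7}$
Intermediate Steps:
$R{\left(d,F \right)} = \frac{\left(-366 + d\right) \left(F + F d\right)}{4}$ ($R{\left(d,F \right)} = \frac{\left(d F + F\right) \left(d - 366\right)}{4} = \frac{\left(F d + F\right) \left(-366 + d\right)}{4} = \frac{\left(F + F d\right) \left(-366 + d\right)}{4} = \frac{\left(-366 + d\right) \left(F + F d\right)}{4}$)
$\frac{1}{R{\left(-455,B{\left(30 \right)} \right)}} = \frac{1}{\frac{1}{4} \cdot 30 \left(-366 + \left(-455\right)^{2} - -166075\right)} = \frac{1}{\frac{1}{4} \cdot 30 \left(-366 + 207025 + 166075\right)} = \frac{1}{\frac{1}{4} \cdot 30 \cdot 372734} = \frac{1}{2795505}$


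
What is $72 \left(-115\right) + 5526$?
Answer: $-2754$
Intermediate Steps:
$72 \left(-115\right) + 5526 = -8280 + 5526 = -2754$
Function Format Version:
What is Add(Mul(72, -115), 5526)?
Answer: -2754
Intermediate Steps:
Add(Mul(72, -115), 5526) = Add(-8280, 5526) = -2754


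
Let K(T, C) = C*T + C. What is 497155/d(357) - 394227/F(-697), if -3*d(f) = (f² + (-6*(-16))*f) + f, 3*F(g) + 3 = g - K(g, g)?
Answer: -88814170577/13123239556 ≈ -6.7677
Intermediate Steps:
K(T, C) = C + C*T
F(g) = -1 + g/3 - g*(1 + g)/3 (F(g) = -1 + (g - g*(1 + g))/3 = -1 + (g/3 - g*(1 + g)/3) = -1 + g/3 - g*(1 + g)/3)
d(f) = -97*f/3 - f²/3 (d(f) = -((f² + (-6*(-16))*f) + f)/3 = -((f² + 96*f) + f)/3 = -(f² + 97*f)/3 = -97*f/3 - f²/3)
497155/d(357) - 394227/F(-697) = 497155/((-⅓*357*(97 + 357))) - 394227/(-1 - ⅓*(-697)²) = 497155/((-⅓*357*454)) - 394227/(-1 - ⅓*485809) = 497155/(-54026) - 394227/(-1 - 485809/3) = 497155*(-1/54026) - 394227/(-485812/3) = -497155/54026 - 394227*(-3/485812) = -497155/54026 + 1182681/485812 = -88814170577/13123239556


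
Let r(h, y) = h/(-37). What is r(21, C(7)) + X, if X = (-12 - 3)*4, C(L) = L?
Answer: -2241/37 ≈ -60.568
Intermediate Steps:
r(h, y) = -h/37 (r(h, y) = h*(-1/37) = -h/37)
X = -60 (X = -15*4 = -60)
r(21, C(7)) + X = -1/37*21 - 60 = -21/37 - 60 = -2241/37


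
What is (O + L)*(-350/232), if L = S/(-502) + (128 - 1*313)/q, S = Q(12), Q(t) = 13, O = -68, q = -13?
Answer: 61436725/757016 ≈ 81.156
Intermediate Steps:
S = 13
L = 92701/6526 (L = 13/(-502) + (128 - 1*313)/(-13) = 13*(-1/502) + (128 - 313)*(-1/13) = -13/502 - 185*(-1/13) = -13/502 + 185/13 = 92701/6526 ≈ 14.205)
(O + L)*(-350/232) = (-68 + 92701/6526)*(-350/232) = -(-61436725)/(3263*232) = -351067/6526*(-175/116) = 61436725/757016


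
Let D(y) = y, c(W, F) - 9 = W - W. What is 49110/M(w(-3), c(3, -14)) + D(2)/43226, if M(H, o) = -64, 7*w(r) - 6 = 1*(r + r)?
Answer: -530707183/691616 ≈ -767.34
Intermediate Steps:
c(W, F) = 9 (c(W, F) = 9 + (W - W) = 9 + 0 = 9)
w(r) = 6/7 + 2*r/7 (w(r) = 6/7 + (1*(r + r))/7 = 6/7 + (1*(2*r))/7 = 6/7 + (2*r)/7 = 6/7 + 2*r/7)
49110/M(w(-3), c(3, -14)) + D(2)/43226 = 49110/(-64) + 2/43226 = 49110*(-1/64) + 2*(1/43226) = -24555/32 + 1/21613 = -530707183/691616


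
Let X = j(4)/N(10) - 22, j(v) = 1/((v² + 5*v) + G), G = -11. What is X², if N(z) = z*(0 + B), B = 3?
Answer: 272217001/562500 ≈ 483.94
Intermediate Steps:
j(v) = 1/(-11 + v² + 5*v) (j(v) = 1/((v² + 5*v) - 11) = 1/(-11 + v² + 5*v))
N(z) = 3*z (N(z) = z*(0 + 3) = z*3 = 3*z)
X = -16499/750 (X = 1/((-11 + 4² + 5*4)*((3*10))) - 22 = 1/((-11 + 16 + 20)*30) - 22 = (1/30)/25 - 22 = (1/25)*(1/30) - 22 = 1/750 - 22 = -16499/750 ≈ -21.999)
X² = (-16499/750)² = 272217001/562500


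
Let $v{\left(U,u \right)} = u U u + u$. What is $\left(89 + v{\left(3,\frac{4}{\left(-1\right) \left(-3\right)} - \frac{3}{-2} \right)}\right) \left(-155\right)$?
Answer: $- \frac{215605}{12} \approx -17967.0$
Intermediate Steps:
$v{\left(U,u \right)} = u + U u^{2}$ ($v{\left(U,u \right)} = U u u + u = U u^{2} + u = u + U u^{2}$)
$\left(89 + v{\left(3,\frac{4}{\left(-1\right) \left(-3\right)} - \frac{3}{-2} \right)}\right) \left(-155\right) = \left(89 + \left(\frac{4}{\left(-1\right) \left(-3\right)} - \frac{3}{-2}\right) \left(1 + 3 \left(\frac{4}{\left(-1\right) \left(-3\right)} - \frac{3}{-2}\right)\right)\right) \left(-155\right) = \left(89 + \left(\frac{4}{3} - - \frac{3}{2}\right) \left(1 + 3 \left(\frac{4}{3} - - \frac{3}{2}\right)\right)\right) \left(-155\right) = \left(89 + \left(4 \cdot \frac{1}{3} + \frac{3}{2}\right) \left(1 + 3 \left(4 \cdot \frac{1}{3} + \frac{3}{2}\right)\right)\right) \left(-155\right) = \left(89 + \left(\frac{4}{3} + \frac{3}{2}\right) \left(1 + 3 \left(\frac{4}{3} + \frac{3}{2}\right)\right)\right) \left(-155\right) = \left(89 + \frac{17 \left(1 + 3 \cdot \frac{17}{6}\right)}{6}\right) \left(-155\right) = \left(89 + \frac{17 \left(1 + \frac{17}{2}\right)}{6}\right) \left(-155\right) = \left(89 + \frac{17}{6} \cdot \frac{19}{2}\right) \left(-155\right) = \left(89 + \frac{323}{12}\right) \left(-155\right) = \frac{1391}{12} \left(-155\right) = - \frac{215605}{12}$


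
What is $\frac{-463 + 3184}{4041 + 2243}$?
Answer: $\frac{2721}{6284} \approx 0.433$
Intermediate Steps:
$\frac{-463 + 3184}{4041 + 2243} = \frac{2721}{6284}$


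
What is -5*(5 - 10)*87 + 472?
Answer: 2647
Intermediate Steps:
-5*(5 - 10)*87 + 472 = -5*(-5)*87 + 472 = 25*87 + 472 = 2175 + 472 = 2647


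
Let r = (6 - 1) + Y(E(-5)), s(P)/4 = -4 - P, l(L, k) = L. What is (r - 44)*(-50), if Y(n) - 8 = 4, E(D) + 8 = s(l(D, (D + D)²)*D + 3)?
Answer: 1350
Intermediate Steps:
s(P) = -16 - 4*P (s(P) = 4*(-4 - P) = -16 - 4*P)
E(D) = -36 - 4*D² (E(D) = -8 + (-16 - 4*(D*D + 3)) = -8 + (-16 - 4*(D² + 3)) = -8 + (-16 - 4*(3 + D²)) = -8 + (-16 + (-12 - 4*D²)) = -8 + (-28 - 4*D²) = -36 - 4*D²)
Y(n) = 12 (Y(n) = 8 + 4 = 12)
r = 17 (r = (6 - 1) + 12 = 5 + 12 = 17)
(r - 44)*(-50) = (17 - 44)*(-50) = -27*(-50) = 1350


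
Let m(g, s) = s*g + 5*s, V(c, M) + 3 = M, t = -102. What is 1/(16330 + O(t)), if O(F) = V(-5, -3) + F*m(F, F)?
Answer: -1/992864 ≈ -1.0072e-6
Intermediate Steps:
V(c, M) = -3 + M
m(g, s) = 5*s + g*s (m(g, s) = g*s + 5*s = 5*s + g*s)
O(F) = -6 + F²*(5 + F) (O(F) = (-3 - 3) + F*(F*(5 + F)) = -6 + F²*(5 + F))
1/(16330 + O(t)) = 1/(16330 + (-6 + (-102)²*(5 - 102))) = 1/(16330 + (-6 + 10404*(-97))) = 1/(16330 + (-6 - 1009188)) = 1/(16330 - 1009194) = 1/(-992864) = -1/992864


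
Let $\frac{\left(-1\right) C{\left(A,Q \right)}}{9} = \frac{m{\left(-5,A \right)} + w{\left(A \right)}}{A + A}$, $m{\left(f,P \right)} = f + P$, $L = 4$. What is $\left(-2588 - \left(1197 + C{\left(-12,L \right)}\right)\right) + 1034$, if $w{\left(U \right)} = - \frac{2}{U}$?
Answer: $- \frac{43915}{16} \approx -2744.7$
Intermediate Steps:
$m{\left(f,P \right)} = P + f$
$C{\left(A,Q \right)} = - \frac{9 \left(-5 + A - \frac{2}{A}\right)}{2 A}$ ($C{\left(A,Q \right)} = - 9 \frac{\left(A - 5\right) - \frac{2}{A}}{A + A} = - 9 \frac{\left(-5 + A\right) - \frac{2}{A}}{2 A} = - 9 \left(-5 + A - \frac{2}{A}\right) \frac{1}{2 A} = - 9 \frac{-5 + A - \frac{2}{A}}{2 A} = - \frac{9 \left(-5 + A - \frac{2}{A}\right)}{2 A}$)
$\left(-2588 - \left(1197 + C{\left(-12,L \right)}\right)\right) + 1034 = \left(-2588 - \left(1197 + \frac{9 \left(2 - 12 \left(5 - -12\right)\right)}{2 \cdot 144}\right)\right) + 1034 = \left(-2588 - \left(1197 + \frac{9}{2} \cdot \frac{1}{144} \left(2 - 12 \left(5 + 12\right)\right)\right)\right) + 1034 = \left(-2588 - \left(1197 + \frac{9}{2} \cdot \frac{1}{144} \left(2 - 204\right)\right)\right) + 1034 = \left(-2588 - \left(1197 + \frac{9}{2} \cdot \frac{1}{144} \left(-202\right)\right)\right) + 1034 = \left(-2588 - \frac{19051}{16}\right) + 1034 = - \frac{60459}{16} + 1034 = - \frac{43915}{16}$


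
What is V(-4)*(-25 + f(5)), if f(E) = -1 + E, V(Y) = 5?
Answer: -105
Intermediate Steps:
V(-4)*(-25 + f(5)) = 5*(-25 + (-1 + 5)) = 5*(-25 + 4) = 5*(-21) = -105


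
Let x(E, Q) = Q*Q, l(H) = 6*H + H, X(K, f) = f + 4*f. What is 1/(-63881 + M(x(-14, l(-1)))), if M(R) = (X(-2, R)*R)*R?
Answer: 1/524364 ≈ 1.9071e-6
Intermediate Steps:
X(K, f) = 5*f
l(H) = 7*H
x(E, Q) = Q**2
M(R) = 5*R**3 (M(R) = ((5*R)*R)*R = (5*R**2)*R = 5*R**3)
1/(-63881 + M(x(-14, l(-1)))) = 1/(-63881 + 5*((7*(-1))**2)**3) = 1/(-63881 + 5*((-7)**2)**3) = 1/(-63881 + 5*49**3) = 1/(-63881 + 5*117649) = 1/(-63881 + 588245) = 1/524364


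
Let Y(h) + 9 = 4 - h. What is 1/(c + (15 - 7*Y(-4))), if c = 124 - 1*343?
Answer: -1/197 ≈ -0.0050761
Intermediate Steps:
Y(h) = -5 - h (Y(h) = -9 + (4 - h) = -5 - h)
c = -219 (c = 124 - 343 = -219)
1/(c + (15 - 7*Y(-4))) = 1/(-219 + (15 - 7*(-5 - 1*(-4)))) = 1/(-219 + (15 - 7*(-5 + 4))) = 1/(-219 + (15 - 7*(-1))) = 1/(-219 + (15 + 7)) = 1/(-219 + 22) = 1/(-197) = -1/197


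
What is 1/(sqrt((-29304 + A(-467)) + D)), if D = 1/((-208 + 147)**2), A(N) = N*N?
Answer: 61*sqrt(702468986)/702468986 ≈ 0.0023015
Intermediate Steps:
A(N) = N**2
D = 1/3721 (D = 1/((-61)**2) = 1/3721 ≈ 0.00026874)
1/(sqrt((-29304 + A(-467)) + D)) = 1/(sqrt((-29304 + (-467)**2) + 1/3721)) = 1/(sqrt((-29304 + 218089) + 1/3721)) = 1/(sqrt(188785 + 1/3721)) = 1/(sqrt(702468986/3721)) = 1/(sqrt(702468986)/61) = 61*sqrt(702468986)/702468986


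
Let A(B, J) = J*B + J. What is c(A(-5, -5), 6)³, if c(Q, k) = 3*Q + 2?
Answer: 238328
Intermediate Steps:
A(B, J) = J + B*J (A(B, J) = B*J + J = J + B*J)
c(Q, k) = 2 + 3*Q
c(A(-5, -5), 6)³ = (2 + 3*(-5*(1 - 5)))³ = (2 + 3*(-5*(-4)))³ = (2 + 3*20)³ = (2 + 60)³ = 62³ = 238328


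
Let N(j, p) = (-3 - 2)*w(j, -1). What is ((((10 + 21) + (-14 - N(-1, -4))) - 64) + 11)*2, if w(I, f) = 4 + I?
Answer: -42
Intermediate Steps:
N(j, p) = -20 - 5*j (N(j, p) = (-3 - 2)*(4 + j) = -5*(4 + j) = -20 - 5*j)
((((10 + 21) + (-14 - N(-1, -4))) - 64) + 11)*2 = ((((10 + 21) + (-14 - (-20 - 5*(-1)))) - 64) + 11)*2 = (((31 + (-14 - (-20 + 5))) - 64) + 11)*2 = (((31 + (-14 - 1*(-15))) - 64) + 11)*2 = (((31 + (-14 + 15)) - 64) + 11)*2 = (((31 + 1) - 64) + 11)*2 = ((32 - 64) + 11)*2 = (-32 + 11)*2 = -21*2 = -42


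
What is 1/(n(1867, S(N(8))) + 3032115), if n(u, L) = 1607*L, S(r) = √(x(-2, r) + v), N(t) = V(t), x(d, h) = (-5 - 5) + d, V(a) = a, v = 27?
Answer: 202141/612912175766 - 1607*√15/9193682636490 ≈ 3.2913e-7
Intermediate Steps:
x(d, h) = -10 + d
N(t) = t
S(r) = √15 (S(r) = √((-10 - 2) + 27) = √(-12 + 27) = √15)
1/(n(1867, S(N(8))) + 3032115) = 1/(1607*√15 + 3032115) = 1/(3032115 + 1607*√15)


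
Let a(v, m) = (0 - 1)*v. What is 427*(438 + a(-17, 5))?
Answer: 194285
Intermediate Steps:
a(v, m) = -v
427*(438 + a(-17, 5)) = 427*(438 - 1*(-17)) = 427*(438 + 17) = 427*455 = 194285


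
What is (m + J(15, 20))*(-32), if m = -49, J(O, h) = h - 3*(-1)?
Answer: 832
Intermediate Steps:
J(O, h) = 3 + h (J(O, h) = h + 3 = 3 + h)
(m + J(15, 20))*(-32) = (-49 + (3 + 20))*(-32) = (-49 + 23)*(-32) = -26*(-32) = 832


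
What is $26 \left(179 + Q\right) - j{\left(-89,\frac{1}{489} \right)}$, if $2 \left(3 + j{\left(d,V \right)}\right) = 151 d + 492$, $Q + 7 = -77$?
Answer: $\frac{17893}{2} \approx 8946.5$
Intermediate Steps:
$Q = -84$ ($Q = -7 - 77 = -84$)
$j{\left(d,V \right)} = 243 + \frac{151 d}{2}$ ($j{\left(d,V \right)} = -3 + \frac{151 d + 492}{2} = -3 + \frac{492 + 151 d}{2} = -3 + \left(246 + \frac{151 d}{2}\right) = 243 + \frac{151 d}{2}$)
$26 \left(179 + Q\right) - j{\left(-89,\frac{1}{489} \right)} = 26 \left(179 - 84\right) - \left(243 + \frac{151}{2} \left(-89\right)\right) = 26 \cdot 95 - \left(243 - \frac{13439}{2}\right) = 2470 - - \frac{12953}{2} = 2470 + \frac{12953}{2} = \frac{17893}{2}$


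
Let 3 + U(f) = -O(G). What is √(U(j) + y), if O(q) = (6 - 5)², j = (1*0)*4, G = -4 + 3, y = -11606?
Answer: 3*I*√1290 ≈ 107.75*I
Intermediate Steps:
G = -1
j = 0 (j = 0*4 = 0)
O(q) = 1 (O(q) = 1² = 1)
U(f) = -4 (U(f) = -3 - 1*1 = -3 - 1 = -4)
√(U(j) + y) = √(-4 - 11606) = √(-11610) = 3*I*√1290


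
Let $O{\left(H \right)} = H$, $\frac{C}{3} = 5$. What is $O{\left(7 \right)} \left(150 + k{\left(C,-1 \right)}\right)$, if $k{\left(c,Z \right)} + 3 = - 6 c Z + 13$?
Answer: $1750$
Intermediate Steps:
$C = 15$ ($C = 3 \cdot 5 = 15$)
$k{\left(c,Z \right)} = 10 - 6 Z c$ ($k{\left(c,Z \right)} = -3 + \left(- 6 c Z + 13\right) = -3 - \left(-13 + 6 Z c\right) = 10 - 6 Z c$)
$O{\left(7 \right)} \left(150 + k{\left(C,-1 \right)}\right) = 7 \left(150 - \left(-10 - 90\right)\right) = 7 \left(150 + \left(10 + 90\right)\right) = 7 \left(150 + 100\right) = 7 \cdot 250 = 1750$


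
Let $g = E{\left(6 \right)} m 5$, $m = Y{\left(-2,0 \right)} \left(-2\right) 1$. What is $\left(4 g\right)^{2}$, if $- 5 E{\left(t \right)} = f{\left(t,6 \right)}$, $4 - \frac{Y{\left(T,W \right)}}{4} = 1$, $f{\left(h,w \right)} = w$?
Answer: $331776$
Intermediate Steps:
$Y{\left(T,W \right)} = 12$ ($Y{\left(T,W \right)} = 16 - 4 = 12$)
$E{\left(t \right)} = - \frac{6}{5}$ ($E{\left(t \right)} = \left(- \frac{1}{5}\right) 6 = - \frac{6}{5}$)
$m = -24$ ($m = 12 \left(-2\right) 1 = \left(-24\right) 1 = -24$)
$g = 144$ ($g = \left(- \frac{6}{5}\right) \left(-24\right) 5 = \frac{144}{5} \cdot 5 = 144$)
$\left(4 g\right)^{2} = \left(4 \cdot 144\right)^{2} = 576^{2} = 331776$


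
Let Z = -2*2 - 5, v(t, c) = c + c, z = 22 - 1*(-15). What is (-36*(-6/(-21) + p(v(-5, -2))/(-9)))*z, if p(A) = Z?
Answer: -11988/7 ≈ -1712.6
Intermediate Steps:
z = 37 (z = 22 + 15 = 37)
v(t, c) = 2*c
Z = -9 (Z = -4 - 5 = -9)
p(A) = -9
(-36*(-6/(-21) + p(v(-5, -2))/(-9)))*z = -36*(-6/(-21) - 9/(-9))*37 = -36*(-6*(-1/21) - 9*(-⅑))*37 = -36*(2/7 + 1)*37 = -36*9/7*37 = -324/7*37 = -11988/7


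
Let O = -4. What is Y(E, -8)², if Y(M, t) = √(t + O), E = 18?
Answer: -12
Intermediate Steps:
Y(M, t) = √(-4 + t) (Y(M, t) = √(t - 4) = √(-4 + t))
Y(E, -8)² = (√(-4 - 8))² = (√(-12))² = (2*I*√3)² = -12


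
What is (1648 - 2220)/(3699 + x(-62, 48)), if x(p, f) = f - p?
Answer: -44/293 ≈ -0.15017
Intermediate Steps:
(1648 - 2220)/(3699 + x(-62, 48)) = (1648 - 2220)/(3699 + (48 - 1*(-62))) = -572/(3699 + (48 + 62)) = -572/(3699 + 110) = -572/3809 = -572*1/3809 = -44/293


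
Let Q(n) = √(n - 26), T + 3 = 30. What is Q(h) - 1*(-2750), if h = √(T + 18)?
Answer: 2750 + √(-26 + 3*√5) ≈ 2750.0 + 4.3922*I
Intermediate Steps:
T = 27 (T = -3 + 30 = 27)
h = 3*√5 (h = √(27 + 18) = √45 = 3*√5 ≈ 6.7082)
Q(n) = √(-26 + n)
Q(h) - 1*(-2750) = √(-26 + 3*√5) - 1*(-2750) = √(-26 + 3*√5) + 2750 = 2750 + √(-26 + 3*√5)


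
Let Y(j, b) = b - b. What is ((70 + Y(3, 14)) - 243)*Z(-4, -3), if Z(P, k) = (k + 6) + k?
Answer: 0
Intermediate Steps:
Y(j, b) = 0
Z(P, k) = 6 + 2*k (Z(P, k) = (6 + k) + k = 6 + 2*k)
((70 + Y(3, 14)) - 243)*Z(-4, -3) = ((70 + 0) - 243)*(6 + 2*(-3)) = (70 - 243)*(6 - 6) = -173*0 = 0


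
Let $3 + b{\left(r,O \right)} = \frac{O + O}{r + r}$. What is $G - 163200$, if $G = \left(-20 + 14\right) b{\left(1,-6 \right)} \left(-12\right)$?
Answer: $-163848$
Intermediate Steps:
$b{\left(r,O \right)} = -3 + \frac{O}{r}$ ($b{\left(r,O \right)} = -3 + \frac{O + O}{r + r} = -3 + \frac{2 O}{2 r} = -3 + 2 O \frac{1}{2 r} = -3 + \frac{O}{r}$)
$G = -648$ ($G = \left(-20 + 14\right) \left(-3 - \frac{6}{1}\right) \left(-12\right) = - 6 \left(-3 - 6\right) \left(-12\right) = \left(-6\right) \left(-9\right) \left(-12\right) = 54 \left(-12\right) = -648$)
$G - 163200 = -648 - 163200 = -163848$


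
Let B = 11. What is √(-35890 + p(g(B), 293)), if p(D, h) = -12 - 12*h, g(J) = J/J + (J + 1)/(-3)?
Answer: I*√39418 ≈ 198.54*I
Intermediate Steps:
g(J) = ⅔ - J/3 (g(J) = 1 + (1 + J)*(-⅓) = 1 + (-⅓ - J/3) = ⅔ - J/3)
√(-35890 + p(g(B), 293)) = √(-35890 + (-12 - 12*293)) = √(-35890 + (-12 - 3516)) = √(-35890 - 3528) = √(-39418) = I*√39418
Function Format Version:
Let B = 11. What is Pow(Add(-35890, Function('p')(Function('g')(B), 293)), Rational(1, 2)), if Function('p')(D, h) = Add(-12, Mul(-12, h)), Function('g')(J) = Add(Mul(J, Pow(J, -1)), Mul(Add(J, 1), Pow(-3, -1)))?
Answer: Mul(I, Pow(39418, Rational(1, 2))) ≈ Mul(198.54, I)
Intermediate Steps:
Function('g')(J) = Add(Rational(2, 3), Mul(Rational(-1, 3), J)) (Function('g')(J) = Add(1, Mul(Add(1, J), Rational(-1, 3))) = Add(1, Add(Rational(-1, 3), Mul(Rational(-1, 3), J))) = Add(Rational(2, 3), Mul(Rational(-1, 3), J)))
Pow(Add(-35890, Function('p')(Function('g')(B), 293)), Rational(1, 2)) = Pow(Add(-35890, Add(-12, Mul(-12, 293))), Rational(1, 2)) = Pow(Add(-35890, Add(-12, -3516)), Rational(1, 2)) = Pow(Add(-35890, -3528), Rational(1, 2)) = Pow(-39418, Rational(1, 2)) = Mul(I, Pow(39418, Rational(1, 2)))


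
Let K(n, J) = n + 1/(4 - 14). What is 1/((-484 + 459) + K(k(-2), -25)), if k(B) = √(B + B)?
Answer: -2510/63401 - 200*I/63401 ≈ -0.039589 - 0.0031545*I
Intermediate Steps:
k(B) = √2*√B (k(B) = √(2*B) = √2*√B)
K(n, J) = -⅒ + n (K(n, J) = n + 1/(-10) = n - ⅒ = -⅒ + n)
1/((-484 + 459) + K(k(-2), -25)) = 1/((-484 + 459) + (-⅒ + √2*√(-2))) = 1/(-25 + (-⅒ + √2*(I*√2))) = 1/(-25 + (-⅒ + 2*I)) = 1/(-251/10 + 2*I) = 100*(-251/10 - 2*I)/63401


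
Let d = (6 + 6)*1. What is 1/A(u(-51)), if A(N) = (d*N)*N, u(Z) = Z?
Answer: 1/31212 ≈ 3.2039e-5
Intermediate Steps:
d = 12 (d = 12*1 = 12)
A(N) = 12*N² (A(N) = (12*N)*N = 12*N²)
1/A(u(-51)) = 1/(12*(-51)²) = 1/(12*2601) = 1/31212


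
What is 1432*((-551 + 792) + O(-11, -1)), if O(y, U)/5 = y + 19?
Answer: 402392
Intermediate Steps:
O(y, U) = 95 + 5*y (O(y, U) = 5*(y + 19) = 5*(19 + y) = 95 + 5*y)
1432*((-551 + 792) + O(-11, -1)) = 1432*((-551 + 792) + (95 + 5*(-11))) = 1432*(241 + (95 - 55)) = 1432*(241 + 40) = 1432*281 = 402392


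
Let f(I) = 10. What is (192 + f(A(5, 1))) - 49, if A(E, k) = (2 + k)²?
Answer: 153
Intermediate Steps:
(192 + f(A(5, 1))) - 49 = (192 + 10) - 49 = 202 - 49 = 153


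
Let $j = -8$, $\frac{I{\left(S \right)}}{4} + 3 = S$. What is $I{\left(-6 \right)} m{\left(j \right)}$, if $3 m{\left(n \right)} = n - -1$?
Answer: $84$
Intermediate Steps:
$I{\left(S \right)} = -12 + 4 S$
$m{\left(n \right)} = \frac{1}{3} + \frac{n}{3}$ ($m{\left(n \right)} = \frac{n - -1}{3} = \frac{n + 1}{3} = \frac{1 + n}{3} = \frac{1}{3} + \frac{n}{3}$)
$I{\left(-6 \right)} m{\left(j \right)} = \left(-12 + 4 \left(-6\right)\right) \left(\frac{1}{3} + \frac{1}{3} \left(-8\right)\right) = \left(-12 - 24\right) \left(\frac{1}{3} - \frac{8}{3}\right) = \left(-36\right) \left(- \frac{7}{3}\right) = 84$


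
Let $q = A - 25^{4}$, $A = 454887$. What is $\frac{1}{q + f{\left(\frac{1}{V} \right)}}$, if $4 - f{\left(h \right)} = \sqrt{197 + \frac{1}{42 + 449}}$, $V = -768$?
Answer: $\frac{15777303}{1013944106234} + \frac{\sqrt{11873362}}{1013944106234} \approx 1.5564 \cdot 10^{-5}$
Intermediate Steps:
$q = 64262$ ($q = 454887 - 25^{4} = 454887 - 390625 = 64262$)
$f{\left(h \right)} = 4 - \frac{2 \sqrt{11873362}}{491}$ ($f{\left(h \right)} = 4 - \sqrt{197 + \frac{1}{42 + 449}} = 4 - \sqrt{197 + \frac{1}{491}} = 4 - \sqrt{\frac{96728}{491}} = 4 - \frac{2 \sqrt{11873362}}{491}$)
$\frac{1}{q + f{\left(\frac{1}{V} \right)}} = \frac{1}{64262 + \left(4 - \frac{2 \sqrt{11873362}}{491}\right)} = \frac{1}{64266 - \frac{2 \sqrt{11873362}}{491}}$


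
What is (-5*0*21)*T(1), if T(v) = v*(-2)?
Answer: 0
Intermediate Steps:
T(v) = -2*v
(-5*0*21)*T(1) = (-5*0*21)*(-2*1) = (0*21)*(-2) = 0*(-2) = 0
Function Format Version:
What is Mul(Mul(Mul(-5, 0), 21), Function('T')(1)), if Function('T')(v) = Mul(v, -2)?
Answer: 0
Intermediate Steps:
Function('T')(v) = Mul(-2, v)
Mul(Mul(Mul(-5, 0), 21), Function('T')(1)) = Mul(Mul(Mul(-5, 0), 21), Mul(-2, 1)) = Mul(Mul(0, 21), -2) = Mul(0, -2) = 0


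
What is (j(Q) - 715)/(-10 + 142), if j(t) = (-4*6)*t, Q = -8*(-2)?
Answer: -1099/132 ≈ -8.3258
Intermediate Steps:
Q = 16
j(t) = -24*t
(j(Q) - 715)/(-10 + 142) = (-24*16 - 715)/(-10 + 142) = (-384 - 715)/132 = -1099*1/132 = -1099/132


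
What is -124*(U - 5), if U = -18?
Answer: 2852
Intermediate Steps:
-124*(U - 5) = -124*(-18 - 5) = -124*(-23) = 2852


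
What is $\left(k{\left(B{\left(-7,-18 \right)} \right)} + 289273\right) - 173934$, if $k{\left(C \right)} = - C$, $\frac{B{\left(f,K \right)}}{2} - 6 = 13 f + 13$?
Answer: $115483$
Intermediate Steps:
$B{\left(f,K \right)} = 38 + 26 f$ ($B{\left(f,K \right)} = 12 + 2 \left(13 f + 13\right) = 12 + 2 \left(13 + 13 f\right) = 12 + \left(26 + 26 f\right) = 38 + 26 f$)
$\left(k{\left(B{\left(-7,-18 \right)} \right)} + 289273\right) - 173934 = \left(- (38 + 26 \left(-7\right)) + 289273\right) - 173934 = \left(- (38 - 182) + 289273\right) - 173934 = \left(\left(-1\right) \left(-144\right) + 289273\right) - 173934 = \left(144 + 289273\right) - 173934 = 289417 - 173934 = 115483$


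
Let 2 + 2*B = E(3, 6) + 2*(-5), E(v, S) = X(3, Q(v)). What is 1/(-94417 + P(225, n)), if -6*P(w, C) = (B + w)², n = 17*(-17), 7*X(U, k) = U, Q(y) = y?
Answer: -392/40151051 ≈ -9.7631e-6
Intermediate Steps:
X(U, k) = U/7
E(v, S) = 3/7 (E(v, S) = (⅐)*3 = 3/7)
n = -289
B = -81/14 (B = -1 + (3/7 + 2*(-5))/2 = -1 + (3/7 - 10)/2 = -1 + (½)*(-67/7) = -1 - 67/14 = -81/14 ≈ -5.7857)
P(w, C) = -(-81/14 + w)²/6
1/(-94417 + P(225, n)) = 1/(-94417 - (-81 + 14*225)²/1176) = 1/(-94417 - (-81 + 3150)²/1176) = 1/(-94417 - 1/1176*3069²) = 1/(-94417 - 1/1176*9418761) = 1/(-94417 - 3139587/392) = 1/(-40151051/392) = -392/40151051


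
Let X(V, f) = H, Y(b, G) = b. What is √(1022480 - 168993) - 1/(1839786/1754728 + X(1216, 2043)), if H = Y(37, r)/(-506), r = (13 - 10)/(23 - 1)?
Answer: -221973092/216501695 + √853487 ≈ 922.82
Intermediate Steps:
r = 3/22 ≈ 0.13636
H = -37/506 (H = 37/(-506) = 37*(-1/506) = -37/506 ≈ -0.073123)
X(V, f) = -37/506
√(1022480 - 168993) - 1/(1839786/1754728 + X(1216, 2043)) = √(1022480 - 168993) - 1/(1839786/1754728 - 37/506) = √853487 - 1/(1839786*(1/1754728) - 37/506) = √853487 - 1/(919893/877364 - 37/506) = √853487 - 1/216501695/221973092 = √853487 - 1*221973092/216501695 = √853487 - 221973092/216501695 = -221973092/216501695 + √853487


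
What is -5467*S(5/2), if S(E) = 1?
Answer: -5467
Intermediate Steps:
-5467*S(5/2) = -5467*1 = -5467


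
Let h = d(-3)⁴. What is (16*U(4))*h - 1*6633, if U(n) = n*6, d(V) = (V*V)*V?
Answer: 204066711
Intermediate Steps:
d(V) = V³ (d(V) = V²*V = V³)
U(n) = 6*n
h = 531441 (h = ((-3)³)⁴ = (-27)⁴ = 531441)
(16*U(4))*h - 1*6633 = (16*(6*4))*531441 - 1*6633 = (16*24)*531441 - 6633 = 384*531441 - 6633 = 204073344 - 6633 = 204066711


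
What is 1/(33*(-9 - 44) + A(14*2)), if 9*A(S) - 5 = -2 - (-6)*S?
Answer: -1/1730 ≈ -0.00057803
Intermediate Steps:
A(S) = ⅓ + 2*S/3 (A(S) = 5/9 + (-2 - (-6)*S)/9 = 5/9 + (-2 + 6*S)/9 = 5/9 + (-2/9 + 2*S/3) = ⅓ + 2*S/3)
1/(33*(-9 - 44) + A(14*2)) = 1/(33*(-9 - 44) + (⅓ + 2*(14*2)/3)) = 1/(33*(-53) + (⅓ + (⅔)*28)) = 1/(-1749 + (⅓ + 56/3)) = 1/(-1749 + 19) = 1/(-1730) = -1/1730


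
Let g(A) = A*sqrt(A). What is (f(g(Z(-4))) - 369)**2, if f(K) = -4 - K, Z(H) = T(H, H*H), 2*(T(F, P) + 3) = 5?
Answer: (1492 - I*sqrt(2))**2/16 ≈ 1.3913e+5 - 263.75*I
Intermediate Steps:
T(F, P) = -1/2 (T(F, P) = -3 + (1/2)*5 = -3 + 5/2 = -1/2)
Z(H) = -1/2
g(A) = A**(3/2)
(f(g(Z(-4))) - 369)**2 = ((-4 - (-1/2)**(3/2)) - 369)**2 = ((-4 - (-1)*I*sqrt(2)/4) - 369)**2 = ((-4 + I*sqrt(2)/4) - 369)**2 = (-373 + I*sqrt(2)/4)**2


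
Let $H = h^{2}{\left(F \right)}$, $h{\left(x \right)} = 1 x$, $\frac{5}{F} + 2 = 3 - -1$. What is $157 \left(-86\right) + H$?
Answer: $- \frac{53983}{4} \approx -13496.0$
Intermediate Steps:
$F = \frac{5}{2}$ ($F = \frac{5}{-2 + \left(3 - -1\right)} = \frac{5}{-2 + \left(3 + 1\right)} = \frac{5}{-2 + 4} = \frac{5}{2} \approx 2.5$)
$h{\left(x \right)} = x$
$H = \frac{25}{4}$ ($H = \left(\frac{5}{2}\right)^{2} = \frac{25}{4} \approx 6.25$)
$157 \left(-86\right) + H = 157 \left(-86\right) + \frac{25}{4} = -13502 + \frac{25}{4} = - \frac{53983}{4}$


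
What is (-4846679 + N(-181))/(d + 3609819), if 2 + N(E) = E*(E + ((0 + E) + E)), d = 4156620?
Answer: -4748398/7766439 ≈ -0.61140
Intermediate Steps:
N(E) = -2 + 3*E**2 (N(E) = -2 + E*(E + ((0 + E) + E)) = -2 + E*(E + (E + E)) = -2 + E*(E + 2*E) = -2 + E*(3*E) = -2 + 3*E**2)
(-4846679 + N(-181))/(d + 3609819) = (-4846679 + (-2 + 3*(-181)**2))/(4156620 + 3609819) = (-4846679 + (-2 + 3*32761))/7766439 = (-4846679 + (-2 + 98283))*(1/7766439) = (-4846679 + 98281)*(1/7766439) = -4748398*1/7766439 = -4748398/7766439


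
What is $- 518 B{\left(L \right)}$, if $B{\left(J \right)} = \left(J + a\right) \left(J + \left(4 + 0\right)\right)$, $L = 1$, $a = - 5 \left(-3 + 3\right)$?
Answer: $-2590$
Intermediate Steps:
$a = 0$ ($a = \left(-5\right) 0 = 0$)
$B{\left(J \right)} = J \left(4 + J\right)$ ($B{\left(J \right)} = \left(J + 0\right) \left(J + \left(4 + 0\right)\right) = J \left(J + 4\right) = J \left(4 + J\right)$)
$- 518 B{\left(L \right)} = - 518 \cdot 1 \left(4 + 1\right) = - 518 \cdot 1 \cdot 5 = \left(-518\right) 5 = -2590$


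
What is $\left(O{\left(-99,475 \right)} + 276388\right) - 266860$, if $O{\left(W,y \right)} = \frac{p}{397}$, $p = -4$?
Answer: $\frac{3782612}{397} \approx 9528.0$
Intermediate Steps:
$O{\left(W,y \right)} = - \frac{4}{397}$
$\left(O{\left(-99,475 \right)} + 276388\right) - 266860 = \left(- \frac{4}{397} + 276388\right) - 266860 = \frac{109726032}{397} - 266860 = \frac{3782612}{397}$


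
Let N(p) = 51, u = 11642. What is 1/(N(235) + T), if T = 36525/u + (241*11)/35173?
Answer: 409484066/22199244133 ≈ 0.018446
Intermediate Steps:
T = 1315556767/409484066 (T = 36525/11642 + (241*11)/35173 = 36525*(1/11642) + 2651*(1/35173) = 36525/11642 + 2651/35173 = 1315556767/409484066 ≈ 3.2127)
1/(N(235) + T) = 1/(51 + 1315556767/409484066) = 1/(22199244133/409484066) = 409484066/22199244133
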